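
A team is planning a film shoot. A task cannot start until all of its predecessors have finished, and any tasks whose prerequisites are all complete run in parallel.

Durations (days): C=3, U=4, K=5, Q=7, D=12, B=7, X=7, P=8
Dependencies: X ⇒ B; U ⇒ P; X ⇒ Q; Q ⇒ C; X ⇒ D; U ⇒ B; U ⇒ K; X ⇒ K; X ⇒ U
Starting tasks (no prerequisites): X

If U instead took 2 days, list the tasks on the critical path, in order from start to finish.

X, D

Actual critical path: X→U→P = 7+4+8 = 19 ⇒ 19 days.
U lies on that path, so at 2 days the path becomes 17 days.
Now X→D = 7+12 = 19 is longest, so the finish becomes 19 days.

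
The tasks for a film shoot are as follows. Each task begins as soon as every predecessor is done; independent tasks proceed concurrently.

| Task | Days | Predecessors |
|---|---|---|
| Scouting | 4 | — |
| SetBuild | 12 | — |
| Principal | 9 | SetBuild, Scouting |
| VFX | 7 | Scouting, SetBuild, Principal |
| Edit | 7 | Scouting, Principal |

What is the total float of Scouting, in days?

Critical path: SetBuild→Principal→VFX = 12+9+7 = 28, so the finish is 28 days.
The longest chain containing Scouting totals 20 days.
Slack of Scouting = 8 − 0 = 8 days.

8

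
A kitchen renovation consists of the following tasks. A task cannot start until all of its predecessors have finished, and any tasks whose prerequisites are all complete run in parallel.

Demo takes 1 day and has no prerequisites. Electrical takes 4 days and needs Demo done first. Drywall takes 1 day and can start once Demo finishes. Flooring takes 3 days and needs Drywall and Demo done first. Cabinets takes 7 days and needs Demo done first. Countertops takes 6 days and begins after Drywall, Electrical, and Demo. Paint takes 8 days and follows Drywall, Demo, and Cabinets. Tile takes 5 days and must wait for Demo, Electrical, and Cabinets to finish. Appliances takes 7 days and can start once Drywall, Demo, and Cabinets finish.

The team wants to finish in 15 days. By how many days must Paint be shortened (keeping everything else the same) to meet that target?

Current finish: 16 days; target: 15.
Paint is on every critical path, so each day cut from Paint cuts the finish by one (this holds down to a finish of 15).
Need 16 − 15 = 1 day off Paint → Paint becomes 7 days, finish becomes 15.

1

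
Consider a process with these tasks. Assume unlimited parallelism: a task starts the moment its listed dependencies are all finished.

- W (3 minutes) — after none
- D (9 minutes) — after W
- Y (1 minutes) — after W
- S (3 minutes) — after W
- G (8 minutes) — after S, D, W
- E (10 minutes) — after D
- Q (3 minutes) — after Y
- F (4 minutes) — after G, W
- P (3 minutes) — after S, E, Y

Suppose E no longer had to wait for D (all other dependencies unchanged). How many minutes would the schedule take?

24

Original critical path: W→D→E→P = 3+9+10+3 = 25 ⇒ 25 minutes.
Without D→E, E's earliest start moves from 12 to 0.
After: W→D→G→F = 3+9+8+4 = 24 → 24 minutes.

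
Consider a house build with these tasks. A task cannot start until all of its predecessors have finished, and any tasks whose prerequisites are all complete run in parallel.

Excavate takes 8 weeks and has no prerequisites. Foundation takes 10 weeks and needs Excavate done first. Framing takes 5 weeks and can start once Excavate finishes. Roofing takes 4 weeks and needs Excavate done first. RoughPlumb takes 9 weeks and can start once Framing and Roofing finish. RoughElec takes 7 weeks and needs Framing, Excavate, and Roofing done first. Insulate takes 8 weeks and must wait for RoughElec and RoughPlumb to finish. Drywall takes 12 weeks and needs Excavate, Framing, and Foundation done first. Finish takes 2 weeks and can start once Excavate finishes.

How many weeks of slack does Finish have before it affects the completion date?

The longest chain is Excavate→Foundation→Drywall = 8+10+12 = 30; overall finish 30 weeks.
Finish finishes as early as 10 and must finish by 30.
Float = 30 − 10 = 20.

20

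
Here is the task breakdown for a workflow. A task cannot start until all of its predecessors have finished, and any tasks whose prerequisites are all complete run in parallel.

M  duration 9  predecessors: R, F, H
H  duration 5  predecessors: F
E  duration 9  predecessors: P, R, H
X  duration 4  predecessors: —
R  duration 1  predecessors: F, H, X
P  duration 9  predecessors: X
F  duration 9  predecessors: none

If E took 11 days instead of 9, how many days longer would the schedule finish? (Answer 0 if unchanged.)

2

Critical path before the change: F→H→R→E = 9+5+1+9 = 24 giving 24 days.
E lies on that path, so at 11 days the path becomes 26 days.
No other chain overtakes it, so the finish is 26 days.
Change in finish: 26 − 24 = +2 days.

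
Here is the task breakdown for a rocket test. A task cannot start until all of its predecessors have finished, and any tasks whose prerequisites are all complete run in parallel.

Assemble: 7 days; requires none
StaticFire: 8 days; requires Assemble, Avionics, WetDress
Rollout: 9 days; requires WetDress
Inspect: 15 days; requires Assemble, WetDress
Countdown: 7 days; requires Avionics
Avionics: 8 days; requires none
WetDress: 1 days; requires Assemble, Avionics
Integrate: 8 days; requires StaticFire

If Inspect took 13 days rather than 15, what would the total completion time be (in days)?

25

Actual critical path: Avionics→WetDress→StaticFire→Integrate = 8+1+8+8 = 25 ⇒ 25 days.
Inspect has 1 day of float (longest path through it is 24).
No other chain overtakes it, so the finish is 25 days.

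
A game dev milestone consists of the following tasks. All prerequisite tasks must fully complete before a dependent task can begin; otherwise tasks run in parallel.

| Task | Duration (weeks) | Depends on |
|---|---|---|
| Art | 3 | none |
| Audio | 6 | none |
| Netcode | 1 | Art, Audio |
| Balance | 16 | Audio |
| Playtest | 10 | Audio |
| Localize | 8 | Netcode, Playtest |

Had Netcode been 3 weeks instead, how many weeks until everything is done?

Actual critical path: Audio→Playtest→Localize = 6+10+8 = 24 ⇒ 24 weeks.
The longest path through Netcode is only 15 weeks, so Netcode has float 9.
That remains the longest chain; total 24 weeks.

24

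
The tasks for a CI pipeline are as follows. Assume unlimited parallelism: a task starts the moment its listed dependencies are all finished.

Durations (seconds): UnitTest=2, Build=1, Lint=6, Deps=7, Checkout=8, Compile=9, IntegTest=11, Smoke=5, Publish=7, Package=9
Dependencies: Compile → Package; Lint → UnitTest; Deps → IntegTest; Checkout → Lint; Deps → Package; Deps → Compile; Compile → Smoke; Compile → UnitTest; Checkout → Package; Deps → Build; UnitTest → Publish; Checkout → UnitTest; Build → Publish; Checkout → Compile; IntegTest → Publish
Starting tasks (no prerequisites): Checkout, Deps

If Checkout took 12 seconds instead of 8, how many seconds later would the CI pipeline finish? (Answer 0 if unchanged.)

As given, the longest chain is Checkout→Compile→UnitTest→Publish = 8+9+2+7 = 26, so the finish is 26 seconds.
Checkout is on the critical path; changing it to 12 makes that path 30 seconds.
No other chain overtakes it, so the finish is 30 seconds.
Change in finish: 30 − 26 = +4 seconds.

4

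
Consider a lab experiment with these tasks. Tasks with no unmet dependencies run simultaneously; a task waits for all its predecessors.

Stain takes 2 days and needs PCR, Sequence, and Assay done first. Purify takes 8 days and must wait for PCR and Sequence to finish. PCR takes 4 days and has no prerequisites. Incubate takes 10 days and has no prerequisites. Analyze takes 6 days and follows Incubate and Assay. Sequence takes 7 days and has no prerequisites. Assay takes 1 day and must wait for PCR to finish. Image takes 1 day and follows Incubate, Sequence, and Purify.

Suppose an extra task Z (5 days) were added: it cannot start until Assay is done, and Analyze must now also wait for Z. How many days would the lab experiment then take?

Originally the lab experiment takes 16 days.
With Z inserted, Analyze now waits for max(Incubate, Assay, Z).
New critical path: Incubate→Analyze = 10+6 = 16 ⇒ 16 days.

16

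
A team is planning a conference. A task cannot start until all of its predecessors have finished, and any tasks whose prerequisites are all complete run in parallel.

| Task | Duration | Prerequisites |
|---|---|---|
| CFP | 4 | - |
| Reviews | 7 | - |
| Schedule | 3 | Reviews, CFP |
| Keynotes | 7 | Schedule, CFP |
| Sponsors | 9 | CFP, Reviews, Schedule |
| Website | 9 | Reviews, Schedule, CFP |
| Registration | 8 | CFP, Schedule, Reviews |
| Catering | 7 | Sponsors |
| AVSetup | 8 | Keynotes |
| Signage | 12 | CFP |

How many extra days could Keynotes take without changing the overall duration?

Reviews→Schedule→Sponsors→Catering = 7+3+9+7 = 26 sets the makespan at 26 days.
Longest path through Keynotes: 25 days (earliest finish 17, latest finish 18).
Float = 26 − 25 = 1.

1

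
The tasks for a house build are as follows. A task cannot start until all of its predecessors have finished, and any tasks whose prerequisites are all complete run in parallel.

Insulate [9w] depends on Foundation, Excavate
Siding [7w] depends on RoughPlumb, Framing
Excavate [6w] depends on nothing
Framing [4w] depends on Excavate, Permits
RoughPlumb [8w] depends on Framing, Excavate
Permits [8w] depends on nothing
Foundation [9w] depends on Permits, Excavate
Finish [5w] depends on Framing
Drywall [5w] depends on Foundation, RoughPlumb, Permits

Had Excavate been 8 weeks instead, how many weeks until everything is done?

27

The binding path is Permits→Framing→RoughPlumb→Siding = 8+4+8+7 = 27; finish at 27 weeks.
The longest path through Excavate is only 25 weeks, so Excavate has float 2.
That remains the longest chain; total 27 weeks.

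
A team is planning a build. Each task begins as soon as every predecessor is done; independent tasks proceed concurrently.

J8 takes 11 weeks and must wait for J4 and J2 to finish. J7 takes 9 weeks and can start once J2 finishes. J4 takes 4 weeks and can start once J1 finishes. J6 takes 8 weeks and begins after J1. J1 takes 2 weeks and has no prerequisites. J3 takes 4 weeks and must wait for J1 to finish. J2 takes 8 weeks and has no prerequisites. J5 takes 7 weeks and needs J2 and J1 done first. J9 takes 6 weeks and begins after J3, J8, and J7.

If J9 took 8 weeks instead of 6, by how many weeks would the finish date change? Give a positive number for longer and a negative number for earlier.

Critical path before the change: J2→J8→J9 = 8+11+6 = 25 giving 25 weeks.
J9 is on the critical path; changing it to 8 makes that path 27 weeks.
That remains the longest chain; total 27 weeks.
Change in finish: 27 − 25 = +2 weeks.

2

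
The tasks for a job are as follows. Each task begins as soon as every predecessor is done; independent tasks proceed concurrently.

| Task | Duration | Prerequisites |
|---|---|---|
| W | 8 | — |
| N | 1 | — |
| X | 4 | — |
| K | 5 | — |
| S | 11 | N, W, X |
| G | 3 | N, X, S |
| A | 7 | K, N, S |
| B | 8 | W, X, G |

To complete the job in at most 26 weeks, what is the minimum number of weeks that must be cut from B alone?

Current finish: 30 weeks; target: 26.
B is on every critical path, so each week cut from B cuts the finish by one (this holds down to a finish of 26).
Need 30 − 26 = 4 weeks off B → B becomes 4 weeks, finish becomes 26.

4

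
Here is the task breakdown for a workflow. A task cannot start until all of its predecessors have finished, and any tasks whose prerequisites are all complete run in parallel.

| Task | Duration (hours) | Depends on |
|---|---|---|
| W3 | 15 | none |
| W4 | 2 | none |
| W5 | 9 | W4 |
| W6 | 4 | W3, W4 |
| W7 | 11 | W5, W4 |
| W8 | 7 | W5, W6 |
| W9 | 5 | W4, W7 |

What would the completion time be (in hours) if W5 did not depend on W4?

Original critical path: W4→W5→W7→W9 = 2+9+11+5 = 27 ⇒ 27 hours.
Without W4→W5, W5's earliest start moves from 2 to 0.
After: W3→W6→W8 = 15+4+7 = 26 → 26 hours.

26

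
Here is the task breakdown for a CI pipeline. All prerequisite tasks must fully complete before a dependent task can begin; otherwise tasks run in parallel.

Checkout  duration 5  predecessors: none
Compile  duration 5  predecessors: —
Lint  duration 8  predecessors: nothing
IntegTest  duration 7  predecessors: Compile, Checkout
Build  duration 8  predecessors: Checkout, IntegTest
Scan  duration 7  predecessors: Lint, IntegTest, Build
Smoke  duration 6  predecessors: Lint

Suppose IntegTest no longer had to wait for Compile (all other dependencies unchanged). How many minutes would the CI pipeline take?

27

Before: longest chain Checkout→IntegTest→Build→Scan = 5+7+8+7 = 27, finish 27.
Dropping Compile→IntegTest doesn't change IntegTest's earliest start (5); another predecessor still binds.
After: Checkout→IntegTest→Build→Scan = 5+7+8+7 = 27 → 27 minutes.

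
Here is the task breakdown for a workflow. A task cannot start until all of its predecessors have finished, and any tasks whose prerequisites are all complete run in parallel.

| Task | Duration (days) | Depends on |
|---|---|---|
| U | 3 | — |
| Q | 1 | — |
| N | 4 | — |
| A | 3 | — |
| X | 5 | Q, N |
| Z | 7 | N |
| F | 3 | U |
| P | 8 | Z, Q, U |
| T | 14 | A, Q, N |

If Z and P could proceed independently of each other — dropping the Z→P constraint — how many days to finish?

18

Original critical path: N→Z→P = 4+7+8 = 19 ⇒ 19 days.
Without Z→P, P's earliest start moves from 11 to 3.
After: N→T = 4+14 = 18 → 18 days.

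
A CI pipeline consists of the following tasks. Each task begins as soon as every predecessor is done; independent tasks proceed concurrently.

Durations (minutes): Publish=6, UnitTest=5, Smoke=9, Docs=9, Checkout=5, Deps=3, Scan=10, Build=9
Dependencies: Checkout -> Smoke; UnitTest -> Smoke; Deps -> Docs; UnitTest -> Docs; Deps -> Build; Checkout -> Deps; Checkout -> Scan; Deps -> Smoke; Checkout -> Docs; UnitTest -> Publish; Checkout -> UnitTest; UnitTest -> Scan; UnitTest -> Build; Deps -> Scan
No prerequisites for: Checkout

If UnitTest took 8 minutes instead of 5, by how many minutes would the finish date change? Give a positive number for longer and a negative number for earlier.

3

Baseline: Checkout→UnitTest→Scan = 5+5+10 = 20 → 20 minutes.
Since UnitTest is critical, the +3 change carries straight to that chain (now 23 minutes).
No other chain overtakes it, so the finish is 23 minutes.
Change in finish: 23 − 20 = +3 minutes.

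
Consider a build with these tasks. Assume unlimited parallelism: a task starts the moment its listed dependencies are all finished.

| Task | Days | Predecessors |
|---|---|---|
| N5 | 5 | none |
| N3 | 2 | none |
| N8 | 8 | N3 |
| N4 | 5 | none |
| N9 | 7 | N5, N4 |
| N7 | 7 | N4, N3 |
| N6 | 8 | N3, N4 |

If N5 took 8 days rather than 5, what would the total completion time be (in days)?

15

As given, the longest chain is N4→N6 = 5+8 = 13, so the finish is 13 days.
The longest path through N5 is only 12 days, so N5 has float 1.
Now N5→N9 = 8+7 = 15 is longest, so the finish becomes 15 days.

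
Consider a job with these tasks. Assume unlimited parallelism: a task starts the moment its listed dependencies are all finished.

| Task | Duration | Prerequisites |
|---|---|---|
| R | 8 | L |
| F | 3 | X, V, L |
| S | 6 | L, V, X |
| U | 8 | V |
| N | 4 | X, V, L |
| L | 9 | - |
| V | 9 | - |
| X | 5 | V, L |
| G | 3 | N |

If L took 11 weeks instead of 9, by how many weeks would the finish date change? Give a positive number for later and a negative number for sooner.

As given, the longest chain is L→X→N→G = 9+5+4+3 = 21, so the finish is 21 weeks.
L lies on that path, so at 11 weeks the path becomes 23 weeks.
That remains the longest chain; total 23 weeks.
Change in finish: 23 − 21 = +2 weeks.

2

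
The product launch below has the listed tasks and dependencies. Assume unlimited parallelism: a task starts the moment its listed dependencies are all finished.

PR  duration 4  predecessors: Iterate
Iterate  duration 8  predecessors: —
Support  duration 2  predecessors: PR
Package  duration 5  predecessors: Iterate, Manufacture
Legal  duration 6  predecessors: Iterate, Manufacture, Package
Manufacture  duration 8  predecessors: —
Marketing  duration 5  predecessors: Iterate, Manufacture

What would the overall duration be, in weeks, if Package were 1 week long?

15

Baseline: Iterate→Package→Legal = 8+5+6 = 19 → 19 weeks.
Package is on the critical path; changing it to 1 makes that path 15 weeks.
That remains the longest chain; total 15 weeks.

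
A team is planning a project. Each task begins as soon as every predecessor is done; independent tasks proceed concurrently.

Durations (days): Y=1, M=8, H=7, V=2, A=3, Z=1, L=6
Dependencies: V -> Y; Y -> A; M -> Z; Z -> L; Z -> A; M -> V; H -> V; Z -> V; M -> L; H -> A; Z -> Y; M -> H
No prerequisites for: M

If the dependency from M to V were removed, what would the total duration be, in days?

21

With the dependency in place, M→H→V→Y→A = 8+7+2+1+3 = 21 sets the finish at 21 days.
Dropping M→V doesn't change V's earliest start (15); another predecessor still binds.
After: M→H→V→Y→A = 8+7+2+1+3 = 21 → 21 days.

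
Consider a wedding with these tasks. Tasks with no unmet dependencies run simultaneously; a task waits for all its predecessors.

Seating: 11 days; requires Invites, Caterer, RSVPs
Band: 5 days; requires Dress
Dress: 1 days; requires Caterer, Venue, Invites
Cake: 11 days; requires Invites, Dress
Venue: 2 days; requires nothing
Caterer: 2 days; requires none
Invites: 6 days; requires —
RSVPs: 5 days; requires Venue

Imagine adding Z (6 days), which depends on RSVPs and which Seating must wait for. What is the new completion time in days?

Originally the plan takes 18 days.
With Z inserted, Seating now waits for max(Invites, Caterer, RSVPs, Z).
New critical path: Venue→RSVPs→Z→Seating = 2+5+6+11 = 24 ⇒ 24 days.

24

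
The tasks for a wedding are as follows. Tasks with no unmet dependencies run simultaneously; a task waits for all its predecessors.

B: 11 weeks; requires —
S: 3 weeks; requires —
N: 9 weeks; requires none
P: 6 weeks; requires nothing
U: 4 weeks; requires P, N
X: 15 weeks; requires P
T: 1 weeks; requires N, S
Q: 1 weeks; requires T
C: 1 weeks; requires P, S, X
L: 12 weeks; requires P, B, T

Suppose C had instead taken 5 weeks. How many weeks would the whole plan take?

26

Critical path before the change: B→L = 11+12 = 23 giving 23 weeks.
C is off the critical path — its longest chain is 22 weeks, giving 1 of slack.
The binding chain switches to P→X→C = 6+15+5 = 26; finish 26 weeks.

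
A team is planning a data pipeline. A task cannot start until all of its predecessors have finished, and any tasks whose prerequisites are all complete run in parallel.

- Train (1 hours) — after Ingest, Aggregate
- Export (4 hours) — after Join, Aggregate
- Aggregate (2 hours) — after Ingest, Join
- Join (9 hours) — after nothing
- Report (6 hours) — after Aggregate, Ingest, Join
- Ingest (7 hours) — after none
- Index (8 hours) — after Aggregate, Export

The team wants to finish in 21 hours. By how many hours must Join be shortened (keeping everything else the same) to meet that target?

Current finish: 23 hours; target: 21.
Join is on every critical path, so each hour cut from Join cuts the finish by one (this holds down to a finish of 21).
Need 23 − 21 = 2 hours off Join → Join becomes 7 hours, finish becomes 21.

2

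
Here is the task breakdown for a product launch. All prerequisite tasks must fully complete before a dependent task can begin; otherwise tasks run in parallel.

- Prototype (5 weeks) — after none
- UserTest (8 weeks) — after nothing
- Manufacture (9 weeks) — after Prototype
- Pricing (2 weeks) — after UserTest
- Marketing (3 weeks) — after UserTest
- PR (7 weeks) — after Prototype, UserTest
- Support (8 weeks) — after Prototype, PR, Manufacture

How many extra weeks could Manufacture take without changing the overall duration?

1

UserTest→PR→Support = 8+7+8 = 23 sets the makespan at 23 weeks.
The longest chain containing Manufacture totals 22 weeks.
So Manufacture can slip 15 − 14 = 1 week.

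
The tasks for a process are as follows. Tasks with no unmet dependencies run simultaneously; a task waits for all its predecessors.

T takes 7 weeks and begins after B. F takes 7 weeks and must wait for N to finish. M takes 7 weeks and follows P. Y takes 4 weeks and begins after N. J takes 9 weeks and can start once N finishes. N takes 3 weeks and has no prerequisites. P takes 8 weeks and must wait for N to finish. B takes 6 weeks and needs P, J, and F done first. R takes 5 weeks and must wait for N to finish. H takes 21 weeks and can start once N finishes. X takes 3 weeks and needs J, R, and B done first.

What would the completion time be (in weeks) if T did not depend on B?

Before: longest chain N→J→B→T = 3+9+6+7 = 25, finish 25.
Without B→T, T's earliest start moves from 18 to 0.
New critical path: N→H = 3+21 = 24 ⇒ 24 weeks.

24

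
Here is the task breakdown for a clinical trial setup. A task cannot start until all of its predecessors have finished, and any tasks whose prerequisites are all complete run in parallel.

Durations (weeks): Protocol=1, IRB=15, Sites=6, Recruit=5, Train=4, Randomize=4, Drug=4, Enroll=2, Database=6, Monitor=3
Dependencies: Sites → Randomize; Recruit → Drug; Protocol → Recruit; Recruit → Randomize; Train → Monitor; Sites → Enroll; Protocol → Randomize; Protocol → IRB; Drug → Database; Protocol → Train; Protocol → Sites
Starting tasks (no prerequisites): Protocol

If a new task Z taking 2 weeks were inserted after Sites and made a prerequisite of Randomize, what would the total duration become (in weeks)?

16

Originally the schedule takes 16 weeks.
With Z inserted, Randomize now waits for max(Protocol, Sites, Recruit, Z).
New critical path: Protocol→IRB = 1+15 = 16 ⇒ 16 weeks.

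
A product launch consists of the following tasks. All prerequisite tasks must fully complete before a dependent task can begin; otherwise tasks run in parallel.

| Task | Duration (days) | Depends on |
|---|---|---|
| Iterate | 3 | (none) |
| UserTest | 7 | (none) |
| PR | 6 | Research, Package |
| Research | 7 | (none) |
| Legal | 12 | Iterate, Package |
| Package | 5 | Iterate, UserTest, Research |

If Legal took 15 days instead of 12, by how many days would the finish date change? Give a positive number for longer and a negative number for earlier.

Baseline: Research→Package→Legal = 7+5+12 = 24 → 24 days.
Legal is on the critical path; changing it to 15 makes that path 27 days.
That remains the longest chain; total 27 days.
Change in finish: 27 − 24 = +3 days.

3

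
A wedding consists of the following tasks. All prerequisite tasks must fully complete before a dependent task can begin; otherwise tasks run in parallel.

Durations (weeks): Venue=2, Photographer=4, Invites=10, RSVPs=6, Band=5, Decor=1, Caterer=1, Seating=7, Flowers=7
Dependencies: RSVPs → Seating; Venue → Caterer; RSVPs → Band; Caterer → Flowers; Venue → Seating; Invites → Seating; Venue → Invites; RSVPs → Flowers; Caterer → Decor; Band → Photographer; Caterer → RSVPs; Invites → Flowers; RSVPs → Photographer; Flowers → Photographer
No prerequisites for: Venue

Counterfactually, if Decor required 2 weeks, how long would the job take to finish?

23

Critical path before the change: Venue→Invites→Flowers→Photographer = 2+10+7+4 = 23 giving 23 weeks.
The longest path through Decor is only 4 weeks, so Decor has float 19.
The critical path is still Venue→Invites→Flowers→Photographer; finish is now 23 weeks.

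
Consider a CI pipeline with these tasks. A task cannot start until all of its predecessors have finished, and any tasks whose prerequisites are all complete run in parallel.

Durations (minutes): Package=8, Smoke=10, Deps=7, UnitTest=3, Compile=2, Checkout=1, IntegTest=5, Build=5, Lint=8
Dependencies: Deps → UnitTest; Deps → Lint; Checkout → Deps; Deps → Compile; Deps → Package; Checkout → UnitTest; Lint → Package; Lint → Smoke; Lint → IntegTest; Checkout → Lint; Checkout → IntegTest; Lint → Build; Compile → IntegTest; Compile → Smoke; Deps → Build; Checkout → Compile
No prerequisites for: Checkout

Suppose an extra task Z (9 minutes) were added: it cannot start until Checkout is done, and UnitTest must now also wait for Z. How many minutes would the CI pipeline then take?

Originally the CI pipeline takes 26 minutes.
With Z inserted, UnitTest now waits for max(Checkout, Deps, Z).
New critical path: Checkout→Deps→Lint→Smoke = 1+7+8+10 = 26 ⇒ 26 minutes.

26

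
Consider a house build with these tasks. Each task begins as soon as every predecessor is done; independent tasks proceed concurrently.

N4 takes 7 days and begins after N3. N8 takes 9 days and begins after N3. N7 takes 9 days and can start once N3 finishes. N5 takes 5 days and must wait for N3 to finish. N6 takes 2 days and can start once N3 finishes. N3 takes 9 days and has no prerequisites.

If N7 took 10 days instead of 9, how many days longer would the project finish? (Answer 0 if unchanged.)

Baseline: N3→N7 = 9+9 = 18 → 18 days.
N7 is on the critical path; changing it to 10 makes that path 19 days.
That remains the longest chain; total 19 days.
Change in finish: 19 − 18 = +1 days.

1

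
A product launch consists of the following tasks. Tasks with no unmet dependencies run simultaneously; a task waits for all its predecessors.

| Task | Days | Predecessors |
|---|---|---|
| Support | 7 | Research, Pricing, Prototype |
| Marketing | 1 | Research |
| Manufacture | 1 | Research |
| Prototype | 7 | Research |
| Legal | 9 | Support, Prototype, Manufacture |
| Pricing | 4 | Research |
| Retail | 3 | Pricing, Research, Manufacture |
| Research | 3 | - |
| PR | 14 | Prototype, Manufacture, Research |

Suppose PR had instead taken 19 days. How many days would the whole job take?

29

As given, the longest chain is Research→Prototype→Support→Legal = 3+7+7+9 = 26, so the finish is 26 days.
The longest path through PR is only 24 days, so PR has float 2.
Now Research→Prototype→PR = 3+7+19 = 29 is longest, so the finish becomes 29 days.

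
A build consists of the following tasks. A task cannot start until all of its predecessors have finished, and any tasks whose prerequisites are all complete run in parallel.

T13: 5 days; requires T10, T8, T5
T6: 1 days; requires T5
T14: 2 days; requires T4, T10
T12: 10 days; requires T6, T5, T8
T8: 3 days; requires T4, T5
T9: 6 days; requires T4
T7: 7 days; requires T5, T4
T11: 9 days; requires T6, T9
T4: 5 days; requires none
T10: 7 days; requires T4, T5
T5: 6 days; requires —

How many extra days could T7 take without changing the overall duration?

The longest chain is T4→T9→T11 = 5+6+9 = 20; overall finish 20 days.
T7 finishes as early as 13 and must finish by 20.
So T7 can slip 20 − 13 = 7 days.

7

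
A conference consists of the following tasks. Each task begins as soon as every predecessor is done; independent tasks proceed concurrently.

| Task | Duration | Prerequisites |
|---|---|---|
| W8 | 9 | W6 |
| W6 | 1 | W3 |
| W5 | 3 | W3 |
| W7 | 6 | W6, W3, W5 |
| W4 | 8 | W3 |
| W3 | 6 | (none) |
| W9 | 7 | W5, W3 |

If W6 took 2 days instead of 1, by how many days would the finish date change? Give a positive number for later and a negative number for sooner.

As given, the longest chain is W3→W6→W8 = 6+1+9 = 16, so the finish is 16 days.
W6 lies on that path, so at 2 days the path becomes 17 days.
No other chain overtakes it, so the finish is 17 days.
Change in finish: 17 − 16 = +1 days.

1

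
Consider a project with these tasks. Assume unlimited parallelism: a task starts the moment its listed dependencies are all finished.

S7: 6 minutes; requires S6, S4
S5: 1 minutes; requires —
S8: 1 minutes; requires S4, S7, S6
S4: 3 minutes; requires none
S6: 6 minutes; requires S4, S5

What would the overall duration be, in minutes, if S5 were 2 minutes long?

16

Critical path before the change: S4→S6→S7→S8 = 3+6+6+1 = 16 giving 16 minutes.
The longest path through S5 is only 14 minutes, so S5 has float 2.
The critical path is still S4→S6→S7→S8; finish is now 16 minutes.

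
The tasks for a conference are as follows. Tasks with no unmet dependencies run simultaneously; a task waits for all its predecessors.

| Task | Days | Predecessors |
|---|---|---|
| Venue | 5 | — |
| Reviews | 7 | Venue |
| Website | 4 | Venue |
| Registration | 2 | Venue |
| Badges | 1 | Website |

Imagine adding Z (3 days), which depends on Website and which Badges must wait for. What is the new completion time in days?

Originally the plan takes 12 days.
With Z inserted, Badges now waits for max(Website, Z).
New critical path: Venue→Website→Z→Badges = 5+4+3+1 = 13 ⇒ 13 days.

13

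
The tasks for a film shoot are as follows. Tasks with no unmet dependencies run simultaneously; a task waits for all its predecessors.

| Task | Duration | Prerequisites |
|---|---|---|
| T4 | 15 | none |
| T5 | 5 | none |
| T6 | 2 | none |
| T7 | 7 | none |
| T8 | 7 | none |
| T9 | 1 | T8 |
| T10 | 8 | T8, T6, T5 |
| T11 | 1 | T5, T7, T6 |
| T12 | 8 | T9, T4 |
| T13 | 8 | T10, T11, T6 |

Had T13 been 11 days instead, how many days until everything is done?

26

As given, the longest chain is T8→T10→T13 = 7+8+8 = 23, so the finish is 23 days.
Since T13 is critical, the +3 change carries straight to that chain (now 26 days).
The critical path is still T8→T10→T13; finish is now 26 days.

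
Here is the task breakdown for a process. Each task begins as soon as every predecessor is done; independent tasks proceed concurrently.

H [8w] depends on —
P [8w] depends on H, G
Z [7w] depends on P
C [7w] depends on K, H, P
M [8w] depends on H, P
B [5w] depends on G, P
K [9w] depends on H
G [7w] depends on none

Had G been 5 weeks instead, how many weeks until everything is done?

24

As given, the longest chain is H→P→M = 8+8+8 = 24, so the finish is 24 weeks.
G has 1 week of float (longest path through it is 23).
No other chain overtakes it, so the finish is 24 weeks.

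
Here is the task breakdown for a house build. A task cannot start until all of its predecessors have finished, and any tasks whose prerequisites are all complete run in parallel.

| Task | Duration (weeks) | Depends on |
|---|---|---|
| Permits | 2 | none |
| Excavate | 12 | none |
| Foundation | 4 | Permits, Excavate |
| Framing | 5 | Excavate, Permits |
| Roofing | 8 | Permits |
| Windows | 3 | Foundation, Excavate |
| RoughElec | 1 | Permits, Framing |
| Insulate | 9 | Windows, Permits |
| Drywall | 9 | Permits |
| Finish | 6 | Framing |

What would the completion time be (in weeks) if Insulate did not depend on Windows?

With the dependency in place, Excavate→Foundation→Windows→Insulate = 12+4+3+9 = 28 sets the finish at 28 weeks.
Without Windows→Insulate, Insulate's earliest start moves from 19 to 2.
New critical path: Excavate→Framing→Finish = 12+5+6 = 23 ⇒ 23 weeks.

23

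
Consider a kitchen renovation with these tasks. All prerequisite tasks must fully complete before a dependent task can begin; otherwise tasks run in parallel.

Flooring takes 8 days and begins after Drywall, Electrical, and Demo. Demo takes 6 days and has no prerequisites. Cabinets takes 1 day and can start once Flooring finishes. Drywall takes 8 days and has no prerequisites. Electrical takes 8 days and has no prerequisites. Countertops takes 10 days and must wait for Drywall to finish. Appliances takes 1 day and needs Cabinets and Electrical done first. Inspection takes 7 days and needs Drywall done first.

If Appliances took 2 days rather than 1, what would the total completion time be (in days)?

Critical path before the change: Electrical→Flooring→Cabinets→Appliances = 8+8+1+1 = 18 giving 18 days.
Since Appliances is critical, the +1 change carries straight to that chain (now 19 days).
The critical path is still Electrical→Flooring→Cabinets→Appliances; finish is now 19 days.

19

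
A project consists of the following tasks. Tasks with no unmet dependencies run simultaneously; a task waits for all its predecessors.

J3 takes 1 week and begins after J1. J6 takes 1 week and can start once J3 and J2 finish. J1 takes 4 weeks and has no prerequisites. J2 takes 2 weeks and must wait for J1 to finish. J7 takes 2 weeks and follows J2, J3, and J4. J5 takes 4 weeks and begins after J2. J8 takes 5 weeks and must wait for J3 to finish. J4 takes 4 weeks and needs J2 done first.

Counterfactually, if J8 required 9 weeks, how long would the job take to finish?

14

Baseline: J1→J2→J4→J7 = 4+2+4+2 = 12 → 12 weeks.
The longest path through J8 is only 10 weeks, so J8 has float 2.
The binding chain switches to J1→J3→J8 = 4+1+9 = 14; finish 14 weeks.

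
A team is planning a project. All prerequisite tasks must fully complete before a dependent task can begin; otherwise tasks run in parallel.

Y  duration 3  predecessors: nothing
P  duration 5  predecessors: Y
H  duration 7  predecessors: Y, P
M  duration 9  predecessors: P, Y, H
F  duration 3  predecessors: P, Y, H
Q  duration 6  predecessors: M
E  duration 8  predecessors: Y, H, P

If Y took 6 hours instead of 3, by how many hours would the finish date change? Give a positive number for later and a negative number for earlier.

As given, the longest chain is Y→P→H→M→Q = 3+5+7+9+6 = 30, so the finish is 30 hours.
Y is on the critical path; changing it to 6 makes that path 33 hours.
No other chain overtakes it, so the finish is 33 hours.
Change in finish: 33 − 30 = +3 hours.

3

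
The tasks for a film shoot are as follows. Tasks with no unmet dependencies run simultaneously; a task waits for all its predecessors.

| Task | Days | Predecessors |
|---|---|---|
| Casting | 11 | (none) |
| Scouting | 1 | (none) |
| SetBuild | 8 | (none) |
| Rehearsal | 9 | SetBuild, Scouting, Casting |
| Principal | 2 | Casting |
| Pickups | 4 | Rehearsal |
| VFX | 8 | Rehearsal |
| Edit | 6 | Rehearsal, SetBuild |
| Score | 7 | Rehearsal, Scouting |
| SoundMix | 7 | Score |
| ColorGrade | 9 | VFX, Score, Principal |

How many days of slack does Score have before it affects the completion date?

The longest chain is Casting→Rehearsal→VFX→ColorGrade = 11+9+8+9 = 37; overall finish 37 days.
The longest chain containing Score totals 36 days.
Slack of Score = 21 − 20 = 1 day.

1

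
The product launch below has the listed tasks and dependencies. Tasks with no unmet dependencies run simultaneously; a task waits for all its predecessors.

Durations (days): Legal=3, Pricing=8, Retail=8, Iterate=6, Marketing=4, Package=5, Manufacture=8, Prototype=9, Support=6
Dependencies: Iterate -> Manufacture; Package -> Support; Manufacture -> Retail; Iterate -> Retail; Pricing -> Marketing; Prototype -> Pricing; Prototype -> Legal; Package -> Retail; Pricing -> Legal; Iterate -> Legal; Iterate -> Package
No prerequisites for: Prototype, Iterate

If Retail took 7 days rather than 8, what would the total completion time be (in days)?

Critical path before the change: Iterate→Manufacture→Retail = 6+8+8 = 22 giving 22 days.
Retail lies on that path, so at 7 days the path becomes 21 days.
Now Prototype→Pricing→Marketing = 9+8+4 = 21 is longest, so the finish becomes 21 days.

21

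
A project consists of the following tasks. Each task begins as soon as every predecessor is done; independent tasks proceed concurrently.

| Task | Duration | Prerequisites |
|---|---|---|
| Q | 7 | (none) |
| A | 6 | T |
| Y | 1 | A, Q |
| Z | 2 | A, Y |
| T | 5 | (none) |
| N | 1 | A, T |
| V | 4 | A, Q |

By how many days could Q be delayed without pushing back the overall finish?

The longest chain is T→A→V = 5+6+4 = 15; overall finish 15 days.
Longest path through Q: 11 days (earliest finish 7, latest finish 11).
Slack of Q = 4 − 0 = 4 days.

4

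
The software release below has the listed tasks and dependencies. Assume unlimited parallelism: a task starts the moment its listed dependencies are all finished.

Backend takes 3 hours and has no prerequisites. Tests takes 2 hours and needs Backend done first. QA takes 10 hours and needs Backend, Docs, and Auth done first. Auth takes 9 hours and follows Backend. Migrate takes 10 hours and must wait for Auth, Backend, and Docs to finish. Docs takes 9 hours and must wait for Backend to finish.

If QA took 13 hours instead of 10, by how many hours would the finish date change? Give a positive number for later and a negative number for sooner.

Baseline: Backend→Docs→QA = 3+9+10 = 22 → 22 hours.
Since QA is critical, the +3 change carries straight to that chain (now 25 hours).
The binding chain switches to Backend→Auth→QA = 3+9+13 = 25; finish 25 hours.
Change in finish: 25 − 22 = +3 hours.

3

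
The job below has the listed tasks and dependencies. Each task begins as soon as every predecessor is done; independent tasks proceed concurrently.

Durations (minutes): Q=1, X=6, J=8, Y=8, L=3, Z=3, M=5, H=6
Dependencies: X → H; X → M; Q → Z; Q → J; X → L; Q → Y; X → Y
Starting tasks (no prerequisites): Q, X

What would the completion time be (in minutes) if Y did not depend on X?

Before: longest chain X→Y = 6+8 = 14, finish 14.
Without X→Y, Y's earliest start moves from 6 to 1.
The longest chain is now X→H = 6+6 = 12, so the job takes 12 minutes.

12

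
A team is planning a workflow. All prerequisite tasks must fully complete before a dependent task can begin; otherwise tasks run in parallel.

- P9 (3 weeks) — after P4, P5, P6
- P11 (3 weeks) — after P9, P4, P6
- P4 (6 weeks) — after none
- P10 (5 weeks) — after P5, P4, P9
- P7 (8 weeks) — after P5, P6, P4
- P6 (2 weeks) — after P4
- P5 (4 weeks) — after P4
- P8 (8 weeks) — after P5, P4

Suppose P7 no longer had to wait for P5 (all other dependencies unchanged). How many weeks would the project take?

Original critical path: P4→P5→P7 = 6+4+8 = 18 ⇒ 18 weeks.
Without P5→P7, P7's earliest start moves from 10 to 8.
After: P4→P5→P8 = 6+4+8 = 18 → 18 weeks.

18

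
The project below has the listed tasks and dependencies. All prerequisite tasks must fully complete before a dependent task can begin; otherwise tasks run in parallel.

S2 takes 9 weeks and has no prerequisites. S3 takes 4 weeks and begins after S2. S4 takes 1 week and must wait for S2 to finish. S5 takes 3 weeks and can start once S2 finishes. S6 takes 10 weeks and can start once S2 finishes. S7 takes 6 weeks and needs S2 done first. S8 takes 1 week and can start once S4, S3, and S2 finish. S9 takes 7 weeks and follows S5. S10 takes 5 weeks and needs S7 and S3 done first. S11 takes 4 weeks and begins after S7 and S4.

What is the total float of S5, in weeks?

1

Critical path: S2→S7→S10 = 9+6+5 = 20, so the finish is 20 weeks.
The longest chain containing S5 totals 19 weeks.
Slack of S5 = 10 − 9 = 1 week.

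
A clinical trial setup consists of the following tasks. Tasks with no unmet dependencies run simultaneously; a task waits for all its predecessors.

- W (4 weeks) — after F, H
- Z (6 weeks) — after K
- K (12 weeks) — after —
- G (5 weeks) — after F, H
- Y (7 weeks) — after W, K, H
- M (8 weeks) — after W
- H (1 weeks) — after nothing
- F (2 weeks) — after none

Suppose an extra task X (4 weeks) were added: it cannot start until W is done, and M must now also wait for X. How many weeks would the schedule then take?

19

Originally the schedule takes 19 weeks.
With X inserted, M now waits for max(W, X).
New critical path: K→Y = 12+7 = 19 ⇒ 19 weeks.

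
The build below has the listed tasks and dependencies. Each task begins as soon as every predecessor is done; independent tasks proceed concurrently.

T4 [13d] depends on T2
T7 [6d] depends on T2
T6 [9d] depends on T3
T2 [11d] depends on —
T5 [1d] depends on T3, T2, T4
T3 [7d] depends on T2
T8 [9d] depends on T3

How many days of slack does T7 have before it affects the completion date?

10

Critical path: T2→T3→T6 = 11+7+9 = 27, so the finish is 27 days.
Longest path through T7: 17 days (earliest finish 17, latest finish 27).
So T7 can slip 27 − 17 = 10 days.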